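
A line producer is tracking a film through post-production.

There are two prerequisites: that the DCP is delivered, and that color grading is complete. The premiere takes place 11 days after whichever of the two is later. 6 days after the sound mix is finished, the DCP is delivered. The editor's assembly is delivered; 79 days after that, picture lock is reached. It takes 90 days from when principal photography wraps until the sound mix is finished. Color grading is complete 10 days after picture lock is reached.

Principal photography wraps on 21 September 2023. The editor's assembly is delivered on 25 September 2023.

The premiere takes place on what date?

Principal photography wraps: Sep 21, 2023.
The sound mix is finished: Sep 21, 2023 + 90 days = Dec 20, 2023.
The DCP is delivered: Dec 20, 2023 + 6 days = Dec 26, 2023.
The editor's assembly is delivered: Sep 25, 2023.
Picture lock is reached: Sep 25, 2023 + 79 days = Dec 13, 2023.
Color grading is complete: Dec 13, 2023 + 10 days = Dec 23, 2023.
Both prerequisites met — the DCP is delivered (Dec 26, 2023), color grading is complete (Dec 23, 2023); the later is Dec 26, 2023.
The premiere takes place: Dec 26, 2023 + 11 days = Jan 6, 2024.

6 January 2024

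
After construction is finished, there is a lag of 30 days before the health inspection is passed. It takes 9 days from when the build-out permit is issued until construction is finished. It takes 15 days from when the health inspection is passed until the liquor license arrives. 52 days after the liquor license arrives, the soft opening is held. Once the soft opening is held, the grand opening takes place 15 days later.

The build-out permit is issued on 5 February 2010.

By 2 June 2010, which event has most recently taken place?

The soft opening is held

The build-out permit is issued: Feb 5, 2010.
Construction is finished: Feb 5, 2010 + 9 days = Feb 14, 2010.
The health inspection is passed: Feb 14, 2010 + 30 days = Mar 16, 2010.
The liquor license arrives: Mar 16, 2010 + 15 days = Mar 31, 2010.
The soft opening is held: Mar 31, 2010 + 52 days = May 22, 2010.
The grand opening takes place: May 22, 2010 + 15 days = Jun 6, 2010.
Jun 2, 2010 falls between when the soft opening is held (May 22, 2010) and when the grand opening takes place (Jun 6, 2010).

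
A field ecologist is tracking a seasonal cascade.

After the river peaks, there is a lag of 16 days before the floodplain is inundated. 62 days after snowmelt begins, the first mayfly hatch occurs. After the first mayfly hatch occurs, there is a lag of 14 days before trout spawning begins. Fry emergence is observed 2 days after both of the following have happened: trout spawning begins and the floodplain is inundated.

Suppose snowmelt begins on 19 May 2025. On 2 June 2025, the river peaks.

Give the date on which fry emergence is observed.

Snowmelt begins: May 19, 2025.
The first mayfly hatch occurs: May 19, 2025 + 62 days = Jul 20, 2025.
Trout spawning begins: Jul 20, 2025 + 14 days = Aug 3, 2025.
The river peaks: Jun 2, 2025.
The floodplain is inundated: Jun 2, 2025 + 16 days = Jun 18, 2025.
Both prerequisites met — trout spawning begins (Aug 3, 2025), the floodplain is inundated (Jun 18, 2025); the later is Aug 3, 2025.
Fry emergence is observed: Aug 3, 2025 + 2 days = Aug 5, 2025.

5 August 2025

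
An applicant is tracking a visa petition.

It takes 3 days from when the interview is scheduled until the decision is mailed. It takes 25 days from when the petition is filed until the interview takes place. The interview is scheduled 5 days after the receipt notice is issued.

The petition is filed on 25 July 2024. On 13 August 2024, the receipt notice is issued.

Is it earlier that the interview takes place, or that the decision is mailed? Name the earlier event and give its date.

The interview takes place — 19 August 2024

The petition is filed: Jul 25, 2024.
The interview takes place: Jul 25, 2024 + 25 days = Aug 19, 2024.
The receipt notice is issued: Aug 13, 2024.
The interview is scheduled: Aug 13, 2024 + 5 days = Aug 18, 2024.
The decision is mailed: Aug 18, 2024 + 3 days = Aug 21, 2024.
Comparing: the interview takes place on Aug 19, 2024 vs the decision is mailed on Aug 21, 2024. Earlier: the interview takes place.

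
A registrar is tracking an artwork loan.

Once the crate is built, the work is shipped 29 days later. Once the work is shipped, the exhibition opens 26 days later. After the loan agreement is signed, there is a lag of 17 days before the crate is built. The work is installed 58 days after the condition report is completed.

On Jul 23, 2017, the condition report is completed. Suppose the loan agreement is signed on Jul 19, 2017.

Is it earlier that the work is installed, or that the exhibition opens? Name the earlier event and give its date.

The condition report is completed: Jul 23, 2017.
The work is installed: Jul 23, 2017 + 58 days = Sep 19, 2017.
The loan agreement is signed: Jul 19, 2017.
The crate is built: Jul 19, 2017 + 17 days = Aug 5, 2017.
The work is shipped: Aug 5, 2017 + 29 days = Sep 3, 2017.
The exhibition opens: Sep 3, 2017 + 26 days = Sep 29, 2017.
Comparing: the work is installed on Sep 19, 2017 vs the exhibition opens on Sep 29, 2017. Earlier: the work is installed.

The work is installed — Sep 19, 2017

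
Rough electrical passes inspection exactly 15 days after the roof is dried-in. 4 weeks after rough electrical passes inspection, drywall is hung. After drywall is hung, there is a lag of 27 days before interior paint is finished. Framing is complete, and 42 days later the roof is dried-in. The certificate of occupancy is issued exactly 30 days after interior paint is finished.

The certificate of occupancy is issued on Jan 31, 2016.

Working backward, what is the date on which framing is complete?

The certificate of occupancy is issued: Jan 31, 2016.
Interior paint is finished: Jan 31, 2016 − 30 days = Jan 1, 2016.
Drywall is hung: Jan 1, 2016 − 27 days = Dec 5, 2015.
Rough electrical passes inspection: Dec 5, 2015 − 4 weeks = Nov 7, 2015.
The roof is dried-in: Nov 7, 2015 − 15 days = Oct 23, 2015.
Framing is complete: Oct 23, 2015 − 42 days = Sep 11, 2015.

Sep 11, 2015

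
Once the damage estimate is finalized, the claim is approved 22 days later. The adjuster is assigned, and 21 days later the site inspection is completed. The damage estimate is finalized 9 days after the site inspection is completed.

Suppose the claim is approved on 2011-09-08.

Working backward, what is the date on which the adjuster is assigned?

The claim is approved: Sep 8, 2011.
The damage estimate is finalized: Sep 8, 2011 − 22 days = Aug 17, 2011.
The site inspection is completed: Aug 17, 2011 − 9 days = Aug 8, 2011.
The adjuster is assigned: Aug 8, 2011 − 21 days = Jul 18, 2011.

2011-07-18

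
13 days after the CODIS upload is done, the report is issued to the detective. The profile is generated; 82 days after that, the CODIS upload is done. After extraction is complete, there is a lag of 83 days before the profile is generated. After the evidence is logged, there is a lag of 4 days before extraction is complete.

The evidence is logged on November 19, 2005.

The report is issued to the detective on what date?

May 20, 2006

The evidence is logged: Nov 19, 2005.
Extraction is complete: Nov 19, 2005 + 4 days = Nov 23, 2005.
The profile is generated: Nov 23, 2005 + 83 days = Feb 14, 2006.
The CODIS upload is done: Feb 14, 2006 + 82 days = May 7, 2006.
The report is issued to the detective: May 7, 2006 + 13 days = May 20, 2006.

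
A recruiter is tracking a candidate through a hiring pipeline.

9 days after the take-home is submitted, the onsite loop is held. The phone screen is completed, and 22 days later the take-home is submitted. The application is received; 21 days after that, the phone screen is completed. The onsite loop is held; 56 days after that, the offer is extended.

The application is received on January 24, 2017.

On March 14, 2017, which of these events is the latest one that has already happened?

The take-home is submitted

The application is received: Jan 24, 2017.
The phone screen is completed: Jan 24, 2017 + 21 days = Feb 14, 2017.
The take-home is submitted: Feb 14, 2017 + 22 days = Mar 8, 2017.
The onsite loop is held: Mar 8, 2017 + 9 days = Mar 17, 2017.
The offer is extended: Mar 17, 2017 + 56 days = May 12, 2017.
Mar 14, 2017 falls between when the take-home is submitted (Mar 8, 2017) and when the onsite loop is held (Mar 17, 2017).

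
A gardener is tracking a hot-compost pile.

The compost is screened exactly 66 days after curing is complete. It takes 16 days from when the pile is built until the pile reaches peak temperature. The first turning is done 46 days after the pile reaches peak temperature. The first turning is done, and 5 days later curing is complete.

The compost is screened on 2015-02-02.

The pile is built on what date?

2014-09-22

The compost is screened: Feb 2, 2015.
Curing is complete: Feb 2, 2015 − 66 days = Nov 28, 2014.
The first turning is done: Nov 28, 2014 − 5 days = Nov 23, 2014.
The pile reaches peak temperature: Nov 23, 2014 − 46 days = Oct 8, 2014.
The pile is built: Oct 8, 2014 − 16 days = Sep 22, 2014.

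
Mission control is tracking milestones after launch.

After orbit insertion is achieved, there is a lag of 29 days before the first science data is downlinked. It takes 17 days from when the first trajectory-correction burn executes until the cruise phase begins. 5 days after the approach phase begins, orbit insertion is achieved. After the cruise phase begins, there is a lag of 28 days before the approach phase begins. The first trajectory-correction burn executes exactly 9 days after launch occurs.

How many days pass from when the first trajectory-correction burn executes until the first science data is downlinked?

79 days

Causal path: the first trajectory-correction burn executes → the cruise phase begins → the approach phase begins → orbit insertion is achieved → the first science data is downlinked.
Total delay along the path: 17 + 28 + 5 + 29 = 79 days.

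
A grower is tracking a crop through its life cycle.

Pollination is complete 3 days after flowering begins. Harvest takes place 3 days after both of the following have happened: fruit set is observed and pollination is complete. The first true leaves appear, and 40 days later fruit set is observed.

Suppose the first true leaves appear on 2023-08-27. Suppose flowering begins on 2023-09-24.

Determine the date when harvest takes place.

The first true leaves appear: Aug 27, 2023.
Fruit set is observed: Aug 27, 2023 + 40 days = Oct 6, 2023.
Flowering begins: Sep 24, 2023.
Pollination is complete: Sep 24, 2023 + 3 days = Sep 27, 2023.
Both prerequisites met — fruit set is observed (Oct 6, 2023), pollination is complete (Sep 27, 2023); the later is Oct 6, 2023.
Harvest takes place: Oct 6, 2023 + 3 days = Oct 9, 2023.

2023-10-09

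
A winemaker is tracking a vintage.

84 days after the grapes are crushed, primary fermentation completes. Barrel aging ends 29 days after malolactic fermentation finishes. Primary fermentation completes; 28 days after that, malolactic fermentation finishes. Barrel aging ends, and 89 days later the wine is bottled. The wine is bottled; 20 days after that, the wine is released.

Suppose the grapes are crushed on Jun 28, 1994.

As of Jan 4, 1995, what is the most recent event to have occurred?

The grapes are crushed: Jun 28, 1994.
Primary fermentation completes: Jun 28, 1994 + 84 days = Sep 20, 1994.
Malolactic fermentation finishes: Sep 20, 1994 + 28 days = Oct 18, 1994.
Barrel aging ends: Oct 18, 1994 + 29 days = Nov 16, 1994.
The wine is bottled: Nov 16, 1994 + 89 days = Feb 13, 1995.
The wine is released: Feb 13, 1995 + 20 days = Mar 5, 1995.
Jan 4, 1995 falls between when barrel aging ends (Nov 16, 1994) and when the wine is bottled (Feb 13, 1995).

Barrel aging ends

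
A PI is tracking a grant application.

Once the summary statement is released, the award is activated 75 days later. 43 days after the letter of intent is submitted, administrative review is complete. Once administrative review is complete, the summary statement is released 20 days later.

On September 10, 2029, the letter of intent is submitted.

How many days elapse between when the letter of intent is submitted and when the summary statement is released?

63 days

Causal path: the letter of intent is submitted → administrative review is complete → the summary statement is released.
Total delay along the path: 43 + 20 = 63 days.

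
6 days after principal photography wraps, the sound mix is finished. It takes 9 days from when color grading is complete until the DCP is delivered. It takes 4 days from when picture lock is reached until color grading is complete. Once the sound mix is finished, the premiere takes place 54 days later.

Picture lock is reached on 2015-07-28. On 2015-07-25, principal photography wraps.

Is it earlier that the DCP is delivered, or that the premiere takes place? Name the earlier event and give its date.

Picture lock is reached: Jul 28, 2015.
Color grading is complete: Jul 28, 2015 + 4 days = Aug 1, 2015.
The DCP is delivered: Aug 1, 2015 + 9 days = Aug 10, 2015.
Principal photography wraps: Jul 25, 2015.
The sound mix is finished: Jul 25, 2015 + 6 days = Jul 31, 2015.
The premiere takes place: Jul 31, 2015 + 54 days = Sep 23, 2015.
Comparing: the DCP is delivered on Aug 10, 2015 vs the premiere takes place on Sep 23, 2015. Earlier: the DCP is delivered.

The DCP is delivered — 2015-08-10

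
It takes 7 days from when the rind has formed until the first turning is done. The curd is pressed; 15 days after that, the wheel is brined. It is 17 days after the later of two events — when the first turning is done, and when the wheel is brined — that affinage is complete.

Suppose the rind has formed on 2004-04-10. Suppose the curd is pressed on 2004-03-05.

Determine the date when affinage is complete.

2004-05-04

The rind has formed: Apr 10, 2004.
The first turning is done: Apr 10, 2004 + 7 days = Apr 17, 2004.
The curd is pressed: Mar 5, 2004.
The wheel is brined: Mar 5, 2004 + 15 days = Mar 20, 2004.
Both prerequisites met — the first turning is done (Apr 17, 2004), the wheel is brined (Mar 20, 2004); the later is Apr 17, 2004.
Affinage is complete: Apr 17, 2004 + 17 days = May 4, 2004.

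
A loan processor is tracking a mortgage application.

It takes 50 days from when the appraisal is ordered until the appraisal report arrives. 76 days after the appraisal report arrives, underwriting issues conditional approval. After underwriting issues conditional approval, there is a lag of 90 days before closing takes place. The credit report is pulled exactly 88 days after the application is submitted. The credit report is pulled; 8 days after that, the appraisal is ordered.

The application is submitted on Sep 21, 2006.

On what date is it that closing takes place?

Jul 30, 2007

The application is submitted: Sep 21, 2006.
The credit report is pulled: Sep 21, 2006 + 88 days = Dec 18, 2006.
The appraisal is ordered: Dec 18, 2006 + 8 days = Dec 26, 2006.
The appraisal report arrives: Dec 26, 2006 + 50 days = Feb 14, 2007.
Underwriting issues conditional approval: Feb 14, 2007 + 76 days = May 1, 2007.
Closing takes place: May 1, 2007 + 90 days = Jul 30, 2007.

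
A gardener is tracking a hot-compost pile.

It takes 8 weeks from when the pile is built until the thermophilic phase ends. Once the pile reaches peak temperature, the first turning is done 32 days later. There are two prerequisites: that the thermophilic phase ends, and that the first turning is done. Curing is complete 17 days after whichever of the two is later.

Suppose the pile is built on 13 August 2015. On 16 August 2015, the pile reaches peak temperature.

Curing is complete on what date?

25 October 2015

The pile is built: Aug 13, 2015.
The thermophilic phase ends: Aug 13, 2015 + 8 weeks = Oct 8, 2015.
The pile reaches peak temperature: Aug 16, 2015.
The first turning is done: Aug 16, 2015 + 32 days = Sep 17, 2015.
Both prerequisites met — the thermophilic phase ends (Oct 8, 2015), the first turning is done (Sep 17, 2015); the later is Oct 8, 2015.
Curing is complete: Oct 8, 2015 + 17 days = Oct 25, 2015.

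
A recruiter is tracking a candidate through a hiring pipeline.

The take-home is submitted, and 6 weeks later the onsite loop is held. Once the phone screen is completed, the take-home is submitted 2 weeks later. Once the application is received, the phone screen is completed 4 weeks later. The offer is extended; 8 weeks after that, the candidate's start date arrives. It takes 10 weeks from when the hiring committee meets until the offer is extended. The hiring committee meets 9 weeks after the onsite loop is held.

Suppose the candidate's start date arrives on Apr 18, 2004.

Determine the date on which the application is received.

The candidate's start date arrives: Apr 18, 2004.
The offer is extended: Apr 18, 2004 − 8 weeks = Feb 22, 2004.
The hiring committee meets: Feb 22, 2004 − 10 weeks = Dec 14, 2003.
The onsite loop is held: Dec 14, 2003 − 9 weeks = Oct 12, 2003.
The take-home is submitted: Oct 12, 2003 − 6 weeks = Aug 31, 2003.
The phone screen is completed: Aug 31, 2003 − 2 weeks = Aug 17, 2003.
The application is received: Aug 17, 2003 − 4 weeks = Jul 20, 2003.

Jul 20, 2003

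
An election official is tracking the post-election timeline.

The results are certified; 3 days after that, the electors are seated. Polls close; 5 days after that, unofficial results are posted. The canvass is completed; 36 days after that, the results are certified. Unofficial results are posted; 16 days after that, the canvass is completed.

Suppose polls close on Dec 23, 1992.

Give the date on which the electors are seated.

Feb 21, 1993

Polls close: Dec 23, 1992.
Unofficial results are posted: Dec 23, 1992 + 5 days = Dec 28, 1992.
The canvass is completed: Dec 28, 1992 + 16 days = Jan 13, 1993.
The results are certified: Jan 13, 1993 + 36 days = Feb 18, 1993.
The electors are seated: Feb 18, 1993 + 3 days = Feb 21, 1993.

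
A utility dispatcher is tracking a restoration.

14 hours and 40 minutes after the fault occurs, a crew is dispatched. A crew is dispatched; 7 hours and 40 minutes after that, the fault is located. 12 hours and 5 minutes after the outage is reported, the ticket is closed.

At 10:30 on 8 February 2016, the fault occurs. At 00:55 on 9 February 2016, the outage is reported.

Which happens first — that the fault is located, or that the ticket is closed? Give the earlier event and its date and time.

The fault is located — 08:50 on 9 February 2016

The fault occurs: 10:30 Feb 8, 2016.
A crew is dispatched: 10:30 Feb 8, 2016 + 14h40m = 01:10 Feb 9, 2016.
The fault is located: 01:10 Feb 9, 2016 + 7h40m = 08:50 Feb 9, 2016.
The outage is reported: 00:55 Feb 9, 2016.
The ticket is closed: 00:55 Feb 9, 2016 + 12h05m = 13:00 Feb 9, 2016.
Comparing: the fault is located at 08:50 Feb 9, 2016 vs the ticket is closed at 13:00 Feb 9, 2016. Earlier: the fault is located.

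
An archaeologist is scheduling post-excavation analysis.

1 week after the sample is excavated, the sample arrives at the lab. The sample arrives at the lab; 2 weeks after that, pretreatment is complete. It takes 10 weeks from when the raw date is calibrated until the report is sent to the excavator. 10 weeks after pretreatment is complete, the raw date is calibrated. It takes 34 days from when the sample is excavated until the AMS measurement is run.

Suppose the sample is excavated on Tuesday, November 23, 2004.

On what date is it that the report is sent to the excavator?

Tuesday, May 3, 2005

The sample is excavated: Nov 23, 2004.
The sample arrives at the lab: Nov 23, 2004 + 1 week = Nov 30, 2004.
Pretreatment is complete: Nov 30, 2004 + 2 weeks = Dec 14, 2004.
The raw date is calibrated: Dec 14, 2004 + 10 weeks = Feb 22, 2005.
The report is sent to the excavator: Feb 22, 2005 + 10 weeks = May 3, 2005.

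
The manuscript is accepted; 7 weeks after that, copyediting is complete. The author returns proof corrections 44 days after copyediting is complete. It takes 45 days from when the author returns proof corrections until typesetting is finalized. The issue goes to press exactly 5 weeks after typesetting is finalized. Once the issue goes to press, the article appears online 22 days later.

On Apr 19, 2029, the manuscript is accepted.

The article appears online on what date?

Oct 31, 2029

The manuscript is accepted: Apr 19, 2029.
Copyediting is complete: Apr 19, 2029 + 7 weeks = Jun 7, 2029.
The author returns proof corrections: Jun 7, 2029 + 44 days = Jul 21, 2029.
Typesetting is finalized: Jul 21, 2029 + 45 days = Sep 4, 2029.
The issue goes to press: Sep 4, 2029 + 5 weeks = Oct 9, 2029.
The article appears online: Oct 9, 2029 + 22 days = Oct 31, 2029.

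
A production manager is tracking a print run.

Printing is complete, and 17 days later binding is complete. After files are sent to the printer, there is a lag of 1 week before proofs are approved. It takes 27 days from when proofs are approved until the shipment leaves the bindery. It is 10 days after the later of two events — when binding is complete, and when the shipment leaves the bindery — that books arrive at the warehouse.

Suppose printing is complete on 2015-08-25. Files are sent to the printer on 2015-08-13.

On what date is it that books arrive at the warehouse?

Printing is complete: Aug 25, 2015.
Binding is complete: Aug 25, 2015 + 17 days = Sep 11, 2015.
Files are sent to the printer: Aug 13, 2015.
Proofs are approved: Aug 13, 2015 + 1 week = Aug 20, 2015.
The shipment leaves the bindery: Aug 20, 2015 + 27 days = Sep 16, 2015.
Both prerequisites met — binding is complete (Sep 11, 2015), the shipment leaves the bindery (Sep 16, 2015); the later is Sep 16, 2015.
Books arrive at the warehouse: Sep 16, 2015 + 10 days = Sep 26, 2015.

2015-09-26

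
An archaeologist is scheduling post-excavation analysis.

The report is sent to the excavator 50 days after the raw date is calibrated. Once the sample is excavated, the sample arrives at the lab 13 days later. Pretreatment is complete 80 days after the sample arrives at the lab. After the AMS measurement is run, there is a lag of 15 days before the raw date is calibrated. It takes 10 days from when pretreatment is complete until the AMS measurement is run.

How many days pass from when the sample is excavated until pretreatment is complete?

Causal path: the sample is excavated → the sample arrives at the lab → pretreatment is complete.
Total delay along the path: 13 + 80 = 93 days.

93 days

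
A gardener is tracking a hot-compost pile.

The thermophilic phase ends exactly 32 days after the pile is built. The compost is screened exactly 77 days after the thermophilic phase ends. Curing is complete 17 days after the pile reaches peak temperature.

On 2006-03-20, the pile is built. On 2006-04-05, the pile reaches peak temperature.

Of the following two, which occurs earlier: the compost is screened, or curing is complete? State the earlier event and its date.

The pile is built: Mar 20, 2006.
The thermophilic phase ends: Mar 20, 2006 + 32 days = Apr 21, 2006.
The compost is screened: Apr 21, 2006 + 77 days = Jul 7, 2006.
The pile reaches peak temperature: Apr 5, 2006.
Curing is complete: Apr 5, 2006 + 17 days = Apr 22, 2006.
Comparing: the compost is screened on Jul 7, 2006 vs curing is complete on Apr 22, 2006. Earlier: curing is complete.

Curing is complete — 2006-04-22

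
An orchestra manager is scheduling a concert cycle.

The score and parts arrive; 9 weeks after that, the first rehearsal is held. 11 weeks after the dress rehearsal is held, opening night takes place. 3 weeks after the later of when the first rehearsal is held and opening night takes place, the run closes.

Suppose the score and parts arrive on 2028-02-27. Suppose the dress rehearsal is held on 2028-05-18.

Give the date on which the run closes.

2028-08-24

The score and parts arrive: Feb 27, 2028.
The first rehearsal is held: Feb 27, 2028 + 9 weeks = Apr 30, 2028.
The dress rehearsal is held: May 18, 2028.
Opening night takes place: May 18, 2028 + 11 weeks = Aug 3, 2028.
Both prerequisites met — the first rehearsal is held (Apr 30, 2028), opening night takes place (Aug 3, 2028); the later is Aug 3, 2028.
The run closes: Aug 3, 2028 + 3 weeks = Aug 24, 2028.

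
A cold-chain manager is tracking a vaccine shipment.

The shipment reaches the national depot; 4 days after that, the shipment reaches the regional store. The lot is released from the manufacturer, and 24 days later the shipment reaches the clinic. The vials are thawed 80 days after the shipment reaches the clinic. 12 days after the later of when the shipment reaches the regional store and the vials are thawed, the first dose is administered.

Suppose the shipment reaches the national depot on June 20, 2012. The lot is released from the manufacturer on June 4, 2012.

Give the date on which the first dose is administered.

The shipment reaches the national depot: Jun 20, 2012.
The shipment reaches the regional store: Jun 20, 2012 + 4 days = Jun 24, 2012.
The lot is released from the manufacturer: Jun 4, 2012.
The shipment reaches the clinic: Jun 4, 2012 + 24 days = Jun 28, 2012.
The vials are thawed: Jun 28, 2012 + 80 days = Sep 16, 2012.
Both prerequisites met — the shipment reaches the regional store (Jun 24, 2012), the vials are thawed (Sep 16, 2012); the later is Sep 16, 2012.
The first dose is administered: Sep 16, 2012 + 12 days = Sep 28, 2012.

September 28, 2012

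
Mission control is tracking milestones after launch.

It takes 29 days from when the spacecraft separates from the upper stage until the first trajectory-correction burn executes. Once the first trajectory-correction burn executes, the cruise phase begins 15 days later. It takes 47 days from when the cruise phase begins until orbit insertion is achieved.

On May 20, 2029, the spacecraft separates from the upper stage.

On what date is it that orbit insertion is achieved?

August 19, 2029

The spacecraft separates from the upper stage: May 20, 2029.
The first trajectory-correction burn executes: May 20, 2029 + 29 days = Jun 18, 2029.
The cruise phase begins: Jun 18, 2029 + 15 days = Jul 3, 2029.
Orbit insertion is achieved: Jul 3, 2029 + 47 days = Aug 19, 2029.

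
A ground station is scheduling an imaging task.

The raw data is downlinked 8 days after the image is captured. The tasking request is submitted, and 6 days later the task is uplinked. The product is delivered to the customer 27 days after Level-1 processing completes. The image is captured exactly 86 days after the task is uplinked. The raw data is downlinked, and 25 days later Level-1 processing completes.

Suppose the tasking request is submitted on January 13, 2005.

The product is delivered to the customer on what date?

The tasking request is submitted: Jan 13, 2005.
The task is uplinked: Jan 13, 2005 + 6 days = Jan 19, 2005.
The image is captured: Jan 19, 2005 + 86 days = Apr 15, 2005.
The raw data is downlinked: Apr 15, 2005 + 8 days = Apr 23, 2005.
Level-1 processing completes: Apr 23, 2005 + 25 days = May 18, 2005.
The product is delivered to the customer: May 18, 2005 + 27 days = Jun 14, 2005.

June 14, 2005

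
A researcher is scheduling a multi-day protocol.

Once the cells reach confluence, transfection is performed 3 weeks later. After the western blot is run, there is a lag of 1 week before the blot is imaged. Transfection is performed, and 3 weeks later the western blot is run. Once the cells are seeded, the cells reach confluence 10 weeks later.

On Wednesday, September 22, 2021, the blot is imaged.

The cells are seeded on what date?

Wednesday, May 26, 2021

The blot is imaged: Sep 22, 2021.
The western blot is run: Sep 22, 2021 − 1 week = Sep 15, 2021.
Transfection is performed: Sep 15, 2021 − 3 weeks = Aug 25, 2021.
The cells reach confluence: Aug 25, 2021 − 3 weeks = Aug 4, 2021.
The cells are seeded: Aug 4, 2021 − 10 weeks = May 26, 2021.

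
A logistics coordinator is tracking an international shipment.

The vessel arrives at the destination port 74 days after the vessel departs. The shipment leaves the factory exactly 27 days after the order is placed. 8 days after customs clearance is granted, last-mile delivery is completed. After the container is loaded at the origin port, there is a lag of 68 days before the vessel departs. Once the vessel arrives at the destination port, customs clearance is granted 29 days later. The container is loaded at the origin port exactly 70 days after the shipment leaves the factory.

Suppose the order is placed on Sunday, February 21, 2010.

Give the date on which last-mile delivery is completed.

The order is placed: Feb 21, 2010.
The shipment leaves the factory: Feb 21, 2010 + 27 days = Mar 20, 2010.
The container is loaded at the origin port: Mar 20, 2010 + 70 days = May 29, 2010.
The vessel departs: May 29, 2010 + 68 days = Aug 5, 2010.
The vessel arrives at the destination port: Aug 5, 2010 + 74 days = Oct 18, 2010.
Customs clearance is granted: Oct 18, 2010 + 29 days = Nov 16, 2010.
Last-mile delivery is completed: Nov 16, 2010 + 8 days = Nov 24, 2010.

Wednesday, November 24, 2010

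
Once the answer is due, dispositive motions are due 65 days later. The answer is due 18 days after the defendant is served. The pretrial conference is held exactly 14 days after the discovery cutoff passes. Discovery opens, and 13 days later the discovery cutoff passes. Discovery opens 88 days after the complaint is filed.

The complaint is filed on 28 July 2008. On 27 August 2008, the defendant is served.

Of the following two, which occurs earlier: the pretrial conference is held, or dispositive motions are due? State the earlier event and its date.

The complaint is filed: Jul 28, 2008.
Discovery opens: Jul 28, 2008 + 88 days = Oct 24, 2008.
The discovery cutoff passes: Oct 24, 2008 + 13 days = Nov 6, 2008.
The pretrial conference is held: Nov 6, 2008 + 14 days = Nov 20, 2008.
The defendant is served: Aug 27, 2008.
The answer is due: Aug 27, 2008 + 18 days = Sep 14, 2008.
Dispositive motions are due: Sep 14, 2008 + 65 days = Nov 18, 2008.
Comparing: the pretrial conference is held on Nov 20, 2008 vs dispositive motions are due on Nov 18, 2008. Earlier: dispositive motions are due.

Dispositive motions are due — 18 November 2008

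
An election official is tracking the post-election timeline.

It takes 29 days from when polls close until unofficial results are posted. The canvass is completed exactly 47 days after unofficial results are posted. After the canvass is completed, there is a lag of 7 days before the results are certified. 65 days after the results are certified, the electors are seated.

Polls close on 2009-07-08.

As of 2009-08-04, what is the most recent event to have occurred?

Polls close

Polls close: Jul 8, 2009.
Unofficial results are posted: Jul 8, 2009 + 29 days = Aug 6, 2009.
The canvass is completed: Aug 6, 2009 + 47 days = Sep 22, 2009.
The results are certified: Sep 22, 2009 + 7 days = Sep 29, 2009.
The electors are seated: Sep 29, 2009 + 65 days = Dec 3, 2009.
Aug 4, 2009 falls between when polls close (Jul 8, 2009) and when unofficial results are posted (Aug 6, 2009).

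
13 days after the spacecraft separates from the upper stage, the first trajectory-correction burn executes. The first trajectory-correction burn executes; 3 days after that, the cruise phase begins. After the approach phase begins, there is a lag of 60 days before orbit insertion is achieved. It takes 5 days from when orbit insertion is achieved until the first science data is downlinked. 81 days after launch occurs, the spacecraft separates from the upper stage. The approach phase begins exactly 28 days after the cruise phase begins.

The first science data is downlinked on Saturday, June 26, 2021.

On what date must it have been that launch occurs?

The first science data is downlinked: Jun 26, 2021.
Orbit insertion is achieved: Jun 26, 2021 − 5 days = Jun 21, 2021.
The approach phase begins: Jun 21, 2021 − 60 days = Apr 22, 2021.
The cruise phase begins: Apr 22, 2021 − 28 days = Mar 25, 2021.
The first trajectory-correction burn executes: Mar 25, 2021 − 3 days = Mar 22, 2021.
The spacecraft separates from the upper stage: Mar 22, 2021 − 13 days = Mar 9, 2021.
Launch occurs: Mar 9, 2021 − 81 days = Dec 18, 2020.

Friday, December 18, 2020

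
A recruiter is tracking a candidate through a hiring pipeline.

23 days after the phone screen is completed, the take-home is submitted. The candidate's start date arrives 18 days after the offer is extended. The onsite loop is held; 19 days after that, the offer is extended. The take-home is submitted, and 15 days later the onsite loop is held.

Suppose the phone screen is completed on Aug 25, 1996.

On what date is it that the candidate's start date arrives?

Nov 8, 1996

The phone screen is completed: Aug 25, 1996.
The take-home is submitted: Aug 25, 1996 + 23 days = Sep 17, 1996.
The onsite loop is held: Sep 17, 1996 + 15 days = Oct 2, 1996.
The offer is extended: Oct 2, 1996 + 19 days = Oct 21, 1996.
The candidate's start date arrives: Oct 21, 1996 + 18 days = Nov 8, 1996.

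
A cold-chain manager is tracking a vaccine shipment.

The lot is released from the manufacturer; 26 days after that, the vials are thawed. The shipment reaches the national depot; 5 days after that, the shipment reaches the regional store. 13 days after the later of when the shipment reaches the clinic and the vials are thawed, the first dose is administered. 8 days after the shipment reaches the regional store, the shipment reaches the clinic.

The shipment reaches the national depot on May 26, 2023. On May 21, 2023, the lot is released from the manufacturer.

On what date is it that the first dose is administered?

The shipment reaches the national depot: May 26, 2023.
The shipment reaches the regional store: May 26, 2023 + 5 days = May 31, 2023.
The shipment reaches the clinic: May 31, 2023 + 8 days = Jun 8, 2023.
The lot is released from the manufacturer: May 21, 2023.
The vials are thawed: May 21, 2023 + 26 days = Jun 16, 2023.
Both prerequisites met — the shipment reaches the clinic (Jun 8, 2023), the vials are thawed (Jun 16, 2023); the later is Jun 16, 2023.
The first dose is administered: Jun 16, 2023 + 13 days = Jun 29, 2023.

Jun 29, 2023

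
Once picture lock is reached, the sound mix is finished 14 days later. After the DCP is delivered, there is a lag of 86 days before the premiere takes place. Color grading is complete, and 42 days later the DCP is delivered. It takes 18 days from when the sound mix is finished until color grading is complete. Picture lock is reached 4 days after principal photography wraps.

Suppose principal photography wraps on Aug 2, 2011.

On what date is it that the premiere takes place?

Jan 13, 2012

Principal photography wraps: Aug 2, 2011.
Picture lock is reached: Aug 2, 2011 + 4 days = Aug 6, 2011.
The sound mix is finished: Aug 6, 2011 + 14 days = Aug 20, 2011.
Color grading is complete: Aug 20, 2011 + 18 days = Sep 7, 2011.
The DCP is delivered: Sep 7, 2011 + 42 days = Oct 19, 2011.
The premiere takes place: Oct 19, 2011 + 86 days = Jan 13, 2012.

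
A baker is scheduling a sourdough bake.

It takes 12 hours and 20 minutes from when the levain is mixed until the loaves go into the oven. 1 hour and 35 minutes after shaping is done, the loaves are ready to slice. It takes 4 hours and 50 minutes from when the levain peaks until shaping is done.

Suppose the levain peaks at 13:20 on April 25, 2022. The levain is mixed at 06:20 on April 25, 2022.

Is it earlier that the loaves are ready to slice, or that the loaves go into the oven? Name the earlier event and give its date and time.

The loaves go into the oven — 18:40 on April 25, 2022

The levain peaks: 13:20 Apr 25, 2022.
Shaping is done: 13:20 Apr 25, 2022 + 4h50m = 18:10 Apr 25, 2022.
The loaves are ready to slice: 18:10 Apr 25, 2022 + 1h35m = 19:45 Apr 25, 2022.
The levain is mixed: 06:20 Apr 25, 2022.
The loaves go into the oven: 06:20 Apr 25, 2022 + 12h20m = 18:40 Apr 25, 2022.
Comparing: the loaves are ready to slice at 19:45 Apr 25, 2022 vs the loaves go into the oven at 18:40 Apr 25, 2022. Earlier: the loaves go into the oven.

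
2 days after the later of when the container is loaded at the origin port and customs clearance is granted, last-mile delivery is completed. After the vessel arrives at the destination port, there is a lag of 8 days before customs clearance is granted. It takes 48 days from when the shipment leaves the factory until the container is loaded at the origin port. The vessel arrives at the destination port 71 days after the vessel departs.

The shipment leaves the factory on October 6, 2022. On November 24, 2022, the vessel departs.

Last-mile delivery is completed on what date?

The shipment leaves the factory: Oct 6, 2022.
The container is loaded at the origin port: Oct 6, 2022 + 48 days = Nov 23, 2022.
The vessel departs: Nov 24, 2022.
The vessel arrives at the destination port: Nov 24, 2022 + 71 days = Feb 3, 2023.
Customs clearance is granted: Feb 3, 2023 + 8 days = Feb 11, 2023.
Both prerequisites met — the container is loaded at the origin port (Nov 23, 2022), customs clearance is granted (Feb 11, 2023); the later is Feb 11, 2023.
Last-mile delivery is completed: Feb 11, 2023 + 2 days = Feb 13, 2023.

February 13, 2023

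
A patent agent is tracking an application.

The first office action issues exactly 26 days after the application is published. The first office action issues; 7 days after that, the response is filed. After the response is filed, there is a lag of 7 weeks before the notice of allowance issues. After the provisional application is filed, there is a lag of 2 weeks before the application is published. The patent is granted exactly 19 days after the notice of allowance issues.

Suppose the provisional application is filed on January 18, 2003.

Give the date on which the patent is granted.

May 13, 2003

The provisional application is filed: Jan 18, 2003.
The application is published: Jan 18, 2003 + 2 weeks = Feb 1, 2003.
The first office action issues: Feb 1, 2003 + 26 days = Feb 27, 2003.
The response is filed: Feb 27, 2003 + 7 days = Mar 6, 2003.
The notice of allowance issues: Mar 6, 2003 + 7 weeks = Apr 24, 2003.
The patent is granted: Apr 24, 2003 + 19 days = May 13, 2003.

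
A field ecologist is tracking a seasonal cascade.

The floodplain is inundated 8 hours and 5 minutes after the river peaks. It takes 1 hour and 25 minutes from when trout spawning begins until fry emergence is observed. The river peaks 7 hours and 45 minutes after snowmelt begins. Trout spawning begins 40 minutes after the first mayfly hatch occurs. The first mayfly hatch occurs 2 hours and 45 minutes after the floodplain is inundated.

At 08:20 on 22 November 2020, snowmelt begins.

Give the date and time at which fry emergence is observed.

05:00 on 23 November 2020

Snowmelt begins: 08:20 Nov 22, 2020.
The river peaks: 08:20 Nov 22, 2020 + 7h45m = 16:05 Nov 22, 2020.
The floodplain is inundated: 16:05 Nov 22, 2020 + 8h05m = 00:10 Nov 23, 2020.
The first mayfly hatch occurs: 00:10 Nov 23, 2020 + 2h45m = 02:55 Nov 23, 2020.
Trout spawning begins: 02:55 Nov 23, 2020 + 40m = 03:35 Nov 23, 2020.
Fry emergence is observed: 03:35 Nov 23, 2020 + 1h25m = 05:00 Nov 23, 2020.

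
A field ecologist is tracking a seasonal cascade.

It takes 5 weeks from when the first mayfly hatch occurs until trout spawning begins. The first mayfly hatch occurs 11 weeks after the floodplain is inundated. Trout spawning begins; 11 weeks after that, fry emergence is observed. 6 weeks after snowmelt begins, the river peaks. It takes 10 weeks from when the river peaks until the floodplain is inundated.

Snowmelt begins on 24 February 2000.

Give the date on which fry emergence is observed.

21 December 2000

Snowmelt begins: Feb 24, 2000.
The river peaks: Feb 24, 2000 + 6 weeks = Apr 6, 2000.
The floodplain is inundated: Apr 6, 2000 + 10 weeks = Jun 15, 2000.
The first mayfly hatch occurs: Jun 15, 2000 + 11 weeks = Aug 31, 2000.
Trout spawning begins: Aug 31, 2000 + 5 weeks = Oct 5, 2000.
Fry emergence is observed: Oct 5, 2000 + 11 weeks = Dec 21, 2000.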